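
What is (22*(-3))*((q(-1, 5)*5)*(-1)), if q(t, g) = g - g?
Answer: 0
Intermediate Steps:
q(t, g) = 0
(22*(-3))*((q(-1, 5)*5)*(-1)) = (22*(-3))*((0*5)*(-1)) = -0*(-1) = -66*0 = 0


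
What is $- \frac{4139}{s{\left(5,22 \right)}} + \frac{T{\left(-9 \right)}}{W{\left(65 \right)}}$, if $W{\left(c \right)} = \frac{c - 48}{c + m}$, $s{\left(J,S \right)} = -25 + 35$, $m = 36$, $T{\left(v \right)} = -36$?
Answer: $- \frac{106723}{170} \approx -627.78$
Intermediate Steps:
$s{\left(J,S \right)} = 10$
$W{\left(c \right)} = \frac{-48 + c}{36 + c}$ ($W{\left(c \right)} = \frac{c - 48}{c + 36} = \frac{c - 48}{36 + c} = \frac{-48 + c}{36 + c}$)
$- \frac{4139}{s{\left(5,22 \right)}} + \frac{T{\left(-9 \right)}}{W{\left(65 \right)}} = - \frac{4139}{10} - \frac{36}{\frac{1}{36 + 65} \left(-48 + 65\right)} = \left(-4139\right) \frac{1}{10} - \frac{36}{\frac{1}{101} \cdot 17} = - \frac{4139}{10} - \frac{36}{\frac{1}{101} \cdot 17} = - \frac{4139}{10} - \frac{36}{\frac{17}{101}} = - \frac{4139}{10} - \frac{3636}{17} = - \frac{106723}{170}$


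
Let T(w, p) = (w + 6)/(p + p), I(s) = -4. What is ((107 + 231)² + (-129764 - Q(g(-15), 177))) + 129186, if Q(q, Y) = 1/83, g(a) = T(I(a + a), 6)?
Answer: 9434277/83 ≈ 1.1367e+5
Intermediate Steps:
T(w, p) = (6 + w)/(2*p) (T(w, p) = (6 + w)/((2*p)) = (6 + w)*(1/(2*p)) = (6 + w)/(2*p))
g(a) = ⅙ (g(a) = (½)*(6 - 4)/6 = (½)*(⅙)*2 = ⅙)
Q(q, Y) = 1/83
((107 + 231)² + (-129764 - Q(g(-15), 177))) + 129186 = ((107 + 231)² + (-129764 - 1*1/83)) + 129186 = (338² + (-129764 - 1/83)) + 129186 = (114244 - 10770413/83) + 129186 = -1288161/83 + 129186 = 9434277/83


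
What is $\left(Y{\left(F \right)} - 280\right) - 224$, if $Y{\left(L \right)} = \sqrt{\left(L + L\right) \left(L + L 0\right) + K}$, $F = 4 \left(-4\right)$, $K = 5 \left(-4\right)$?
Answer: $-504 + 2 \sqrt{123} \approx -481.82$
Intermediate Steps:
$K = -20$
$F = -16$
$Y{\left(L \right)} = \sqrt{-20 + 2 L^{2}}$ ($Y{\left(L \right)} = \sqrt{\left(L + L\right) \left(L + L 0\right) - 20} = \sqrt{2 L \left(L + 0\right) - 20} = \sqrt{2 L L - 20} = \sqrt{2 L^{2} - 20} = \sqrt{-20 + 2 L^{2}}$)
$\left(Y{\left(F \right)} - 280\right) - 224 = \left(\sqrt{-20 + 2 \left(-16\right)^{2}} - 280\right) - 224 = \left(\sqrt{-20 + 2 \cdot 256} - 280\right) - 224 = \left(\sqrt{-20 + 512} - 280\right) - 224 = \left(\sqrt{492} - 280\right) - 224 = \left(2 \sqrt{123} - 280\right) - 224 = \left(-280 + 2 \sqrt{123}\right) - 224 = -504 + 2 \sqrt{123}$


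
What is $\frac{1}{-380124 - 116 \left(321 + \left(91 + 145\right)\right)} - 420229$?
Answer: $- \frac{186890964545}{444736} \approx -4.2023 \cdot 10^{5}$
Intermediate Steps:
$\frac{1}{-380124 - 116 \left(321 + \left(91 + 145\right)\right)} - 420229 = \frac{1}{-380124 - 116 \left(321 + 236\right)} - 420229 = \frac{1}{-380124 - 64612} - 420229 = \frac{1}{-444736} - 420229 = - \frac{1}{444736} - 420229 = - \frac{186890964545}{444736}$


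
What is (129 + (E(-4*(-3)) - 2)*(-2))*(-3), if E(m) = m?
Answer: -327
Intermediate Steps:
(129 + (E(-4*(-3)) - 2)*(-2))*(-3) = (129 + (-4*(-3) - 2)*(-2))*(-3) = (129 + (12 - 2)*(-2))*(-3) = (129 + 10*(-2))*(-3) = (129 - 20)*(-3) = 109*(-3) = -327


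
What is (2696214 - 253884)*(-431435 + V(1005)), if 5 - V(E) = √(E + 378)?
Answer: -1053694431900 - 2442330*√1383 ≈ -1.0538e+12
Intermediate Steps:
V(E) = 5 - √(378 + E) (V(E) = 5 - √(E + 378) = 5 - √(378 + E))
(2696214 - 253884)*(-431435 + V(1005)) = (2696214 - 253884)*(-431435 + (5 - √(378 + 1005))) = 2442330*(-431435 + (5 - √1383)) = 2442330*(-431430 - √1383) = -1053694431900 - 2442330*√1383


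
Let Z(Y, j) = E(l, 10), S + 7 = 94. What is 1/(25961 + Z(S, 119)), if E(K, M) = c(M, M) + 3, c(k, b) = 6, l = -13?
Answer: 1/25970 ≈ 3.8506e-5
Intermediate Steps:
S = 87 (S = -7 + 94 = 87)
E(K, M) = 9 (E(K, M) = 6 + 3 = 9)
Z(Y, j) = 9
1/(25961 + Z(S, 119)) = 1/(25961 + 9) = 1/25970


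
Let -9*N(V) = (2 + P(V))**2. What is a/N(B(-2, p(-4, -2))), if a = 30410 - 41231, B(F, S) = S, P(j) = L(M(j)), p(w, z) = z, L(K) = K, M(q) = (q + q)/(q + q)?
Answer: 10821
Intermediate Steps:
M(q) = 1 (M(q) = (2*q)/((2*q)) = (2*q)*(1/(2*q)) = 1)
P(j) = 1
N(V) = -1 (N(V) = -(2 + 1)**2/9 = -1/9*3**2 = -1/9*9 = -1)
a = -10821
a/N(B(-2, p(-4, -2))) = -10821/(-1) = -10821*(-1) = 10821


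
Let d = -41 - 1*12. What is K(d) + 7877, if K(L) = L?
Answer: 7824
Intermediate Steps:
d = -53 (d = -41 - 12 = -53)
K(d) + 7877 = -53 + 7877 = 7824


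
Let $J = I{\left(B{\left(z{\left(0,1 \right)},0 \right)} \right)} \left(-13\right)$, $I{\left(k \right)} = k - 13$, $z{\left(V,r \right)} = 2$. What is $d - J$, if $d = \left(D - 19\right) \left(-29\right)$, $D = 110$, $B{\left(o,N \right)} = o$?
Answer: $-2782$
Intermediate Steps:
$I{\left(k \right)} = -13 + k$
$J = 143$ ($J = \left(-13 + 2\right) \left(-13\right) = \left(-11\right) \left(-13\right) = 143$)
$d = -2639$ ($d = \left(110 - 19\right) \left(-29\right) = 91 \left(-29\right) = -2639$)
$d - J = -2639 - 143 = -2782$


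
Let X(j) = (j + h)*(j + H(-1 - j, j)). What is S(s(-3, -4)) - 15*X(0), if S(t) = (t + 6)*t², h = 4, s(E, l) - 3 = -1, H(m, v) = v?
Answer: 32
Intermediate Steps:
s(E, l) = 2 (s(E, l) = 3 - 1 = 2)
S(t) = t²*(6 + t) (S(t) = (6 + t)*t² = t²*(6 + t))
X(j) = 2*j*(4 + j) (X(j) = (j + 4)*(j + j) = (4 + j)*(2*j) = 2*j*(4 + j))
S(s(-3, -4)) - 15*X(0) = 2²*(6 + 2) - 30*0*(4 + 0) = 4*8 - 30*0*4 = 32 - 15*0 = 32 + 0 = 32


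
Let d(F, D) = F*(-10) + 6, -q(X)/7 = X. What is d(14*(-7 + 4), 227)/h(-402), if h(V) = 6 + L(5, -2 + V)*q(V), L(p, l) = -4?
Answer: -71/1875 ≈ -0.037867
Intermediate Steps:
q(X) = -7*X
d(F, D) = 6 - 10*F (d(F, D) = -10*F + 6 = 6 - 10*F)
h(V) = 6 + 28*V (h(V) = 6 - (-28)*V = 6 + 28*V)
d(14*(-7 + 4), 227)/h(-402) = (6 - 140*(-7 + 4))/(6 + 28*(-402)) = (6 - 140*(-3))/(6 - 11256) = (6 - 10*(-42))/(-11250) = (6 + 420)*(-1/11250) = 426*(-1/11250) = -71/1875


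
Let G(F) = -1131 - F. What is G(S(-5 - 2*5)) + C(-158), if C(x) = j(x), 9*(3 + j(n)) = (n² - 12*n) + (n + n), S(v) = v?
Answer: 5491/3 ≈ 1830.3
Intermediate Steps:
j(n) = -3 - 10*n/9 + n²/9 (j(n) = -3 + ((n² - 12*n) + (n + n))/9 = -3 + ((n² - 12*n) + 2*n)/9 = -3 + (n² - 10*n)/9 = -3 + (-10*n/9 + n²/9) = -3 - 10*n/9 + n²/9)
C(x) = -3 - 10*x/9 + x²/9
G(S(-5 - 2*5)) + C(-158) = (-1131 - (-5 - 2*5)) + (-3 - 10/9*(-158) + (⅑)*(-158)²) = (-1131 - (-5 - 10)) + (-3 + 1580/9 + (⅑)*24964) = (-1131 - 1*(-15)) + (-3 + 1580/9 + 24964/9) = (-1131 + 15) + 8839/3 = -1116 + 8839/3 = 5491/3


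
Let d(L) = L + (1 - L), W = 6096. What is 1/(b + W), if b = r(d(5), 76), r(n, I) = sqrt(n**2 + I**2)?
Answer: 6096/37155439 - sqrt(5777)/37155439 ≈ 0.00016202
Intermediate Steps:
d(L) = 1
r(n, I) = sqrt(I**2 + n**2)
b = sqrt(5777) (b = sqrt(76**2 + 1**2) = sqrt(5776 + 1) = sqrt(5777) ≈ 76.007)
1/(b + W) = 1/(sqrt(5777) + 6096) = 1/(6096 + sqrt(5777))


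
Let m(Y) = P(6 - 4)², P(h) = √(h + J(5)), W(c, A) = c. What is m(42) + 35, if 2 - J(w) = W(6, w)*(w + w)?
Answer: -21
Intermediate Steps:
J(w) = 2 - 12*w (J(w) = 2 - 6*(w + w) = 2 - 6*2*w = 2 - 12*w)
P(h) = √(-58 + h) (P(h) = √(h + (2 - 12*5)) = √(h + (2 - 60)) = √(h - 58) = √(-58 + h))
m(Y) = -56 (m(Y) = (√(-58 + (6 - 4)))² = (√(-58 + 2))² = (√(-56))² = (2*I*√14)² = -56)
m(42) + 35 = -56 + 35 = -21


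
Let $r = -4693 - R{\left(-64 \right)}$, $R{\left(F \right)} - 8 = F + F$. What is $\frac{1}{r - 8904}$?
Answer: $- \frac{1}{13477} \approx -7.42 \cdot 10^{-5}$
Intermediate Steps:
$R{\left(F \right)} = 8 + 2 F$ ($R{\left(F \right)} = 8 + \left(F + F\right) = 8 + 2 F$)
$r = -4573$ ($r = -4693 - \left(8 + 2 \left(-64\right)\right) = -4693 - \left(8 - 128\right) = -4693 - -120 = -4693 + 120 = -4573$)
$\frac{1}{r - 8904} = \frac{1}{-4573 - 8904} = \frac{1}{-13477} = - \frac{1}{13477}$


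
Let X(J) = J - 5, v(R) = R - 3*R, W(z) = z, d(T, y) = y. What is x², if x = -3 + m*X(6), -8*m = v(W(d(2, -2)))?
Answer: 49/4 ≈ 12.250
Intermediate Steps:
v(R) = -2*R
m = -½ (m = -(-1)*(-2)/4 = -⅛*4 = -½ ≈ -0.50000)
X(J) = -5 + J
x = -7/2 (x = -3 - (-5 + 6)/2 = -3 - ½*1 = -3 - ½ = -7/2 ≈ -3.5000)
x² = (-7/2)² = 49/4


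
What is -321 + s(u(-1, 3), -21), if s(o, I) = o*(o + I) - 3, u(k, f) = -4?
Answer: -224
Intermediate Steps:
s(o, I) = -3 + o*(I + o) (s(o, I) = o*(I + o) - 3 = -3 + o*(I + o))
-321 + s(u(-1, 3), -21) = -321 + (-3 + (-4)**2 - 21*(-4)) = -321 + (-3 + 16 + 84) = -321 + 97 = -224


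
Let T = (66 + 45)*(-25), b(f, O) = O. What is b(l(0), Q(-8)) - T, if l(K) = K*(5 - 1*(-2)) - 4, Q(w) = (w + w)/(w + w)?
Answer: 2776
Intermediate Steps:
Q(w) = 1 (Q(w) = (2*w)/((2*w)) = (2*w)*(1/(2*w)) = 1)
l(K) = -4 + 7*K (l(K) = K*(5 + 2) - 4 = K*7 - 4 = 7*K - 4 = -4 + 7*K)
T = -2775 (T = 111*(-25) = -2775)
b(l(0), Q(-8)) - T = 1 - 1*(-2775) = 1 + 2775 = 2776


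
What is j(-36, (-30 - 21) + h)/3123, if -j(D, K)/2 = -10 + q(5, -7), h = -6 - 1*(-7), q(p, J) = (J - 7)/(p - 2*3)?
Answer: -8/3123 ≈ -0.0025616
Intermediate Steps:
q(p, J) = (-7 + J)/(-6 + p) (q(p, J) = (-7 + J)/(p - 6) = (-7 + J)/(-6 + p))
h = 1 (h = -6 + 7 = 1)
j(D, K) = -8 (j(D, K) = -2*(-10 + (-7 - 7)/(-6 + 5)) = -2*(-10 - 14/(-1)) = -2*(-10 - 1*(-14)) = -2*(-10 + 14) = -2*4 = -8)
j(-36, (-30 - 21) + h)/3123 = -8/3123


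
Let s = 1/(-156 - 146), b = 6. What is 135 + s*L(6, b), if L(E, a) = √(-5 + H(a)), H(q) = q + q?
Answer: 135 - √7/302 ≈ 134.99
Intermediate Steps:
H(q) = 2*q
s = -1/302 (s = 1/(-302) = -1/302 ≈ -0.0033113)
L(E, a) = √(-5 + 2*a)
135 + s*L(6, b) = 135 - √(-5 + 2*6)/302 = 135 - √(-5 + 12)/302 = 135 - √7/302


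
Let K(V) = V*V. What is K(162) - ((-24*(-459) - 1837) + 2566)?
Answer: 14499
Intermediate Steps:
K(V) = V**2
K(162) - ((-24*(-459) - 1837) + 2566) = 162**2 - ((-24*(-459) - 1837) + 2566) = 26244 - ((11016 - 1837) + 2566) = 26244 - (9179 + 2566) = 26244 - 1*11745 = 26244 - 11745 = 14499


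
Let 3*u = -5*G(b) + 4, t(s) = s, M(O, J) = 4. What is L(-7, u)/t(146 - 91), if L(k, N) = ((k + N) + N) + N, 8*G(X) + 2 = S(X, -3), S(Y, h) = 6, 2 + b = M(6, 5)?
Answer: -1/10 ≈ -0.10000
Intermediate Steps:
b = 2 (b = -2 + 4 = 2)
G(X) = 1/2 (G(X) = -1/4 + (1/8)*6 = -1/4 + 3/4 = 1/2)
u = 1/2 (u = (-5*1/2 + 4)/3 = (-5/2 + 4)/3 = (1/3)*(3/2) = 1/2 ≈ 0.50000)
L(k, N) = k + 3*N (L(k, N) = ((N + k) + N) + N = (k + 2*N) + N = k + 3*N)
L(-7, u)/t(146 - 91) = (-7 + 3*(1/2))/(146 - 91) = (-7 + 3/2)/55 = -11/2*1/55 = -1/10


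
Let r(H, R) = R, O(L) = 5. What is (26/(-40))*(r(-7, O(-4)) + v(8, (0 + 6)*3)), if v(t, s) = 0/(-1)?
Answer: -13/4 ≈ -3.2500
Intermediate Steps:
v(t, s) = 0 (v(t, s) = 0*(-1) = 0)
(26/(-40))*(r(-7, O(-4)) + v(8, (0 + 6)*3)) = (26/(-40))*(5 + 0) = (26*(-1/40))*5 = -13/20*5 = -13/4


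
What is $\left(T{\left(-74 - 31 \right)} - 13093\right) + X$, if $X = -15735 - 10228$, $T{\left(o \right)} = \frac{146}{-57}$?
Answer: $- \frac{2226338}{57} \approx -39059.0$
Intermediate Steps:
$T{\left(o \right)} = - \frac{146}{57}$ ($T{\left(o \right)} = 146 \left(- \frac{1}{57}\right) = - \frac{146}{57}$)
$X = -25963$
$\left(T{\left(-74 - 31 \right)} - 13093\right) + X = \left(- \frac{146}{57} - 13093\right) - 25963 = - \frac{746447}{57} - 25963 = - \frac{2226338}{57}$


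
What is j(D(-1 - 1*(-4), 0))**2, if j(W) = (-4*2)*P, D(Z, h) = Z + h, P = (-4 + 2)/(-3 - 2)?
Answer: 256/25 ≈ 10.240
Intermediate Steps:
P = 2/5 (P = -2/(-5) = -2*(-1/5) = 2/5 ≈ 0.40000)
j(W) = -16/5 (j(W) = -4*2*(2/5) = -8*2/5 = -16/5)
j(D(-1 - 1*(-4), 0))**2 = (-16/5)**2 = 256/25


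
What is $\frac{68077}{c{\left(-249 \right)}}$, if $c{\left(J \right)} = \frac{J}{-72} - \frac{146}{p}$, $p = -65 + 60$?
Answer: $\frac{8169240}{3919} \approx 2084.5$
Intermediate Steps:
$p = -5$
$c{\left(J \right)} = \frac{146}{5} - \frac{J}{72}$ ($c{\left(J \right)} = \frac{J}{-72} - \frac{146}{-5} = J \left(- \frac{1}{72}\right) - - \frac{146}{5} = - \frac{J}{72} + \frac{146}{5} = \frac{146}{5} - \frac{J}{72}$)
$\frac{68077}{c{\left(-249 \right)}} = \frac{68077}{\frac{146}{5} - - \frac{83}{24}} = \frac{68077}{\frac{146}{5} + \frac{83}{24}} = \frac{68077}{\frac{3919}{120}} = 68077 \cdot \frac{120}{3919} = \frac{8169240}{3919}$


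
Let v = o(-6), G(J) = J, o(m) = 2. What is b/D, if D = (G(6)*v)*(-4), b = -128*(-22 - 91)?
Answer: -904/3 ≈ -301.33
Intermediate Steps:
v = 2
b = 14464 (b = -128*(-113) = 14464)
D = -48 (D = (6*2)*(-4) = 12*(-4) = -48)
b/D = 14464/(-48) = 14464*(-1/48) = -904/3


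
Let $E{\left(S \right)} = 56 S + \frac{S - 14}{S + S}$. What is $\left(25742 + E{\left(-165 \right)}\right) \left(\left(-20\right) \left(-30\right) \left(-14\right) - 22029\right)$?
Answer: $- \frac{55237144977}{110} \approx -5.0216 \cdot 10^{8}$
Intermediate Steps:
$E{\left(S \right)} = 56 S + \frac{-14 + S}{2 S}$
$\left(25742 + E{\left(-165 \right)}\right) \left(\left(-20\right) \left(-30\right) \left(-14\right) - 22029\right) = \left(25742 + \left(\frac{1}{2} - \frac{7}{-165} + 56 \left(-165\right)\right)\right) \left(\left(-20\right) \left(-30\right) \left(-14\right) - 22029\right) = \left(25742 - \frac{3049021}{330}\right) \left(600 \left(-14\right) - 22029\right) = \left(25742 + \left(\frac{1}{2} + \frac{7}{165} - 9240\right)\right) \left(-8400 - 22029\right) = \left(25742 - \frac{3049021}{330}\right) \left(-30429\right) = \frac{5445839}{330} \left(-30429\right) = - \frac{55237144977}{110}$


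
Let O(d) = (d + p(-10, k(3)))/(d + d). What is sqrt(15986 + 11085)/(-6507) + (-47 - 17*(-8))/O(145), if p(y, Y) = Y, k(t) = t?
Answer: 12905/74 - sqrt(27071)/6507 ≈ 174.37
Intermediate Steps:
O(d) = (3 + d)/(2*d) (O(d) = (d + 3)/(d + d) = (3 + d)/((2*d)) = (3 + d)*(1/(2*d)) = (3 + d)/(2*d))
sqrt(15986 + 11085)/(-6507) + (-47 - 17*(-8))/O(145) = sqrt(15986 + 11085)/(-6507) + (-47 - 17*(-8))/(((1/2)*(3 + 145)/145)) = sqrt(27071)*(-1/6507) + (-47 + 136)/(((1/2)*(1/145)*148)) = -sqrt(27071)/6507 + 89/(74/145) = -sqrt(27071)/6507 + 89*(145/74) = -sqrt(27071)/6507 + 12905/74 = 12905/74 - sqrt(27071)/6507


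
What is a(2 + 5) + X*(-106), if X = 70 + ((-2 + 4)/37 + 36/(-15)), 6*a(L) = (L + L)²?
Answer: -3961958/555 ≈ -7138.7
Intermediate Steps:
a(L) = 2*L²/3 (a(L) = (L + L)²/6 = (2*L)²/6 = (4*L²)/6 = 2*L²/3)
X = 12516/185 (X = 70 + (2*(1/37) + 36*(-1/15)) = 70 + (2/37 - 12/5) = 70 - 434/185 = 12516/185 ≈ 67.654)
a(2 + 5) + X*(-106) = 2*(2 + 5)²/3 + (12516/185)*(-106) = (⅔)*7² - 1326696/185 = (⅔)*49 - 1326696/185 = 98/3 - 1326696/185 = -3961958/555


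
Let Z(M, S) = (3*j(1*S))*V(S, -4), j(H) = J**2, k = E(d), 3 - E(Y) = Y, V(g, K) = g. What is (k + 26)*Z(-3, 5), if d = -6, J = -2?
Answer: 2100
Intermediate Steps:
E(Y) = 3 - Y
k = 9 (k = 3 - 1*(-6) = 3 + 6 = 9)
j(H) = 4 (j(H) = (-2)**2 = 4)
Z(M, S) = 12*S (Z(M, S) = (3*4)*S = 12*S)
(k + 26)*Z(-3, 5) = (9 + 26)*(12*5) = 35*60 = 2100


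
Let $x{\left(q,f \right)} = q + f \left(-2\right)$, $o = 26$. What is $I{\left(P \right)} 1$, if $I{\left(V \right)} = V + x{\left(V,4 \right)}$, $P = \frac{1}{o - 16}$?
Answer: $- \frac{39}{5} \approx -7.8$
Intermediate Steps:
$P = \frac{1}{10}$ ($P = \frac{1}{26 - 16} = \frac{1}{10} \approx 0.1$)
$x{\left(q,f \right)} = q - 2 f$
$I{\left(V \right)} = -8 + 2 V$ ($I{\left(V \right)} = V + \left(V - 8\right) = V + \left(-8 + V\right) = -8 + 2 V$)
$I{\left(P \right)} 1 = \left(-8 + 2 \cdot \frac{1}{10}\right) 1 = \left(-8 + \frac{1}{5}\right) 1 = \left(- \frac{39}{5}\right) 1 = - \frac{39}{5}$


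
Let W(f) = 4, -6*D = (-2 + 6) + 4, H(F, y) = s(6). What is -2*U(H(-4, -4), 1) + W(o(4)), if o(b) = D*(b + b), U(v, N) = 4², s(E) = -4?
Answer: -28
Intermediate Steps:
H(F, y) = -4
U(v, N) = 16
D = -4/3 (D = -((-2 + 6) + 4)/6 = -(4 + 4)/6 = -⅙*8 = -4/3 ≈ -1.3333)
o(b) = -8*b/3 (o(b) = -4*(b + b)/3 = -8*b/3)
-2*U(H(-4, -4), 1) + W(o(4)) = -2*16 + 4 = -32 + 4 = -28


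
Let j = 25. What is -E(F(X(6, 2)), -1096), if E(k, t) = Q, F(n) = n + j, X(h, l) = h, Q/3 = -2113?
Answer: 6339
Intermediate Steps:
Q = -6339 (Q = 3*(-2113) = -6339)
F(n) = 25 + n (F(n) = n + 25 = 25 + n)
E(k, t) = -6339
-E(F(X(6, 2)), -1096) = -1*(-6339) = 6339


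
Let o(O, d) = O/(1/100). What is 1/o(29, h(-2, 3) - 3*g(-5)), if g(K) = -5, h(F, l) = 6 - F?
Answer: 1/2900 ≈ 0.00034483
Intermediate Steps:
o(O, d) = 100*O (o(O, d) = O/(1/100) = O*100 = 100*O)
1/o(29, h(-2, 3) - 3*g(-5)) = 1/(100*29) = 1/2900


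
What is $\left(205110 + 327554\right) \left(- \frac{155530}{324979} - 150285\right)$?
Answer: $- \frac{26015109768637880}{324979} \approx -8.0052 \cdot 10^{10}$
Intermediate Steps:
$\left(205110 + 327554\right) \left(- \frac{155530}{324979} - 150285\right) = 532664 \left(\left(-155530\right) \frac{1}{324979} - 150285\right) = 532664 \left(- \frac{155530}{324979} - 150285\right) = 532664 \left(- \frac{48839624545}{324979}\right) = - \frac{26015109768637880}{324979}$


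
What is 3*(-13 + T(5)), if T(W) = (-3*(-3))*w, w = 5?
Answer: 96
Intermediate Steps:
T(W) = 45 (T(W) = -3*(-3)*5 = 9*5 = 45)
3*(-13 + T(5)) = 3*(-13 + 45) = 3*32 = 96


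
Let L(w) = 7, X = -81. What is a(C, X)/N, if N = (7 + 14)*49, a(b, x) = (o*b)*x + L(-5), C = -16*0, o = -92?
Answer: 1/147 ≈ 0.0068027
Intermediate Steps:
C = 0
a(b, x) = 7 - 92*b*x (a(b, x) = (-92*b)*x + 7 = -92*b*x + 7 = 7 - 92*b*x)
N = 1029 (N = 21*49 = 1029)
a(C, X)/N = (7 - 92*0*(-81))/1029 = (7 + 0)*(1/1029) = 7*(1/1029) = 1/147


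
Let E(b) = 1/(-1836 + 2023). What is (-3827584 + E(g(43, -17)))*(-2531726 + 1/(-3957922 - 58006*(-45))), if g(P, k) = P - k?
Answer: 2442085124808089296071/252010924 ≈ 9.6904e+12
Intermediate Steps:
E(b) = 1/187
(-3827584 + E(g(43, -17)))*(-2531726 + 1/(-3957922 - 58006*(-45))) = (-3827584 + 1/187)*(-2531726 + 1/(-3957922 - 58006*(-45))) = -715758207*(-2531726 + 1/(-3957922 + 2610270))/187 = -715758207*(-2531726 + 1/(-1347652))/187 = -715758207*(-2531726 - 1/1347652)/187 = -715758207/187*(-3411885607353/1347652) = 2442085124808089296071/252010924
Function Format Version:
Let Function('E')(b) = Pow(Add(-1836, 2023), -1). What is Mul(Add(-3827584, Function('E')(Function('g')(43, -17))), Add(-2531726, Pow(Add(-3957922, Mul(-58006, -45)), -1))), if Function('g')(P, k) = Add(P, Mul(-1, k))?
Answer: Rational(2442085124808089296071, 252010924) ≈ 9.6904e+12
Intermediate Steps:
Function('E')(b) = Rational(1, 187) (Function('E')(b) = Pow(187, -1) = Rational(1, 187))
Mul(Add(-3827584, Function('E')(Function('g')(43, -17))), Add(-2531726, Pow(Add(-3957922, Mul(-58006, -45)), -1))) = Mul(Add(-3827584, Rational(1, 187)), Add(-2531726, Pow(Add(-3957922, Mul(-58006, -45)), -1))) = Mul(Rational(-715758207, 187), Add(-2531726, Pow(Add(-3957922, 2610270), -1))) = Mul(Rational(-715758207, 187), Add(-2531726, Pow(-1347652, -1))) = Mul(Rational(-715758207, 187), Add(-2531726, Rational(-1, 1347652))) = Mul(Rational(-715758207, 187), Rational(-3411885607353, 1347652)) = Rational(2442085124808089296071, 252010924)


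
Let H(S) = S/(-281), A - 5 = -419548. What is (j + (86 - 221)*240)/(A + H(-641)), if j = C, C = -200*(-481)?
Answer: -8963900/58945471 ≈ -0.15207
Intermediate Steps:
A = -419543 (A = 5 - 419548 = -419543)
H(S) = -S/281 (H(S) = S*(-1/281) = -S/281)
C = 96200
j = 96200
(j + (86 - 221)*240)/(A + H(-641)) = (96200 + (86 - 221)*240)/(-419543 - 1/281*(-641)) = (96200 - 135*240)/(-419543 + 641/281) = (96200 - 32400)/(-117890942/281) = 63800*(-281/117890942) = -8963900/58945471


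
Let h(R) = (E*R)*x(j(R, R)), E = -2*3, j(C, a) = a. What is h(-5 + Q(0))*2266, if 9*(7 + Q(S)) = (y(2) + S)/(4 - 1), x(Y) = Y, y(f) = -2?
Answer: -481642832/243 ≈ -1.9821e+6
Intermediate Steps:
E = -6
Q(S) = -191/27 + S/27 (Q(S) = -7 + ((-2 + S)/(4 - 1))/9 = -7 + ((-2 + S)/3)/9 = -7 + ((-2 + S)*(1/3))/9 = -7 + (-2/3 + S/3)/9 = -7 + (-2/27 + S/27) = -191/27 + S/27)
h(R) = -6*R**2 (h(R) = (-6*R)*R = -6*R**2)
h(-5 + Q(0))*2266 = -6*(-5 + (-191/27 + (1/27)*0))**2*2266 = -6*(-5 + (-191/27 + 0))**2*2266 = -6*(-5 - 191/27)**2*2266 = -6*(-326/27)**2*2266 = -6*106276/729*2266 = -212552/243*2266 = -481642832/243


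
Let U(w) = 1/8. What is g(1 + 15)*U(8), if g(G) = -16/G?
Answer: -⅛ ≈ -0.12500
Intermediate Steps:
U(w) = ⅛
g(1 + 15)*U(8) = -16/(1 + 15)*(⅛) = -16/16*(⅛) = -16*1/16*(⅛) = -1*⅛ = -⅛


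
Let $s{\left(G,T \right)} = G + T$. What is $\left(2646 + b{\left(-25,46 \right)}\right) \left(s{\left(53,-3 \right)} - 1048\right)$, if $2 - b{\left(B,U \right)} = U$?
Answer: $-2596796$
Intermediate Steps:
$b{\left(B,U \right)} = 2 - U$
$\left(2646 + b{\left(-25,46 \right)}\right) \left(s{\left(53,-3 \right)} - 1048\right) = \left(2646 + \left(2 - 46\right)\right) \left(\left(53 - 3\right) - 1048\right) = \left(2646 + \left(2 - 46\right)\right) \left(50 - 1048\right) = \left(2646 - 44\right) \left(-998\right) = 2602 \left(-998\right) = -2596796$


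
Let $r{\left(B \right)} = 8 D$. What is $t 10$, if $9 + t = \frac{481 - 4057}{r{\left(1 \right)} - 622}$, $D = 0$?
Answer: $- \frac{10110}{311} \approx -32.508$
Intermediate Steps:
$r{\left(B \right)} = 0$ ($r{\left(B \right)} = 8 \cdot 0 = 0$)
$t = - \frac{1011}{311}$ ($t = -9 + \frac{481 - 4057}{0 - 622} = -9 - \frac{3576}{-622} = -9 - - \frac{1788}{311} = -9 + \frac{1788}{311} = - \frac{1011}{311} \approx -3.2508$)
$t 10 = \left(- \frac{1011}{311}\right) 10 = - \frac{10110}{311}$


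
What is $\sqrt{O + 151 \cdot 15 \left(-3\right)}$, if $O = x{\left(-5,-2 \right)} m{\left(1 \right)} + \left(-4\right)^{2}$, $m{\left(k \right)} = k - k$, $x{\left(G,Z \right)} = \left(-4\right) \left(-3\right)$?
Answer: $i \sqrt{6779} \approx 82.335 i$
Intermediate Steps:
$x{\left(G,Z \right)} = 12$
$m{\left(k \right)} = 0$
$O = 16$ ($O = 12 \cdot 0 + \left(-4\right)^{2} = 0 + 16 = 16$)
$\sqrt{O + 151 \cdot 15 \left(-3\right)} = \sqrt{16 + 151 \cdot 15 \left(-3\right)} = \sqrt{16 + 151 \left(-45\right)} = \sqrt{16 - 6795} = \sqrt{-6779} = i \sqrt{6779}$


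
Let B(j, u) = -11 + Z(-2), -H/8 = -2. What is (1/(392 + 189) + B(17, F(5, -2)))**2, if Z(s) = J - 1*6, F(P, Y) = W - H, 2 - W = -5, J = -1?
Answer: 109348849/337561 ≈ 323.94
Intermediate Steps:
H = 16 (H = -8*(-2) = 16)
W = 7 (W = 2 - 1*(-5) = 2 + 5 = 7)
F(P, Y) = -9 (F(P, Y) = 7 - 1*16 = 7 - 16 = -9)
Z(s) = -7 (Z(s) = -1 - 1*6 = -1 - 6 = -7)
B(j, u) = -18 (B(j, u) = -11 - 7 = -18)
(1/(392 + 189) + B(17, F(5, -2)))**2 = (1/(392 + 189) - 18)**2 = (1/581 - 18)**2 = (-10457/581)**2 = 109348849/337561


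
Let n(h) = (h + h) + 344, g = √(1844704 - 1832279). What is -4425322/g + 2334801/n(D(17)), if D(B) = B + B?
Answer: 2334801/412 - 4425322*√497/2485 ≈ -34034.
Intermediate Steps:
D(B) = 2*B
g = 5*√497 (g = √12425 = 5*√497 ≈ 111.47)
n(h) = 344 + 2*h (n(h) = 2*h + 344 = 344 + 2*h)
-4425322/g + 2334801/n(D(17)) = -4425322*√497/2485 + 2334801/(344 + 2*(2*17)) = -4425322*√497/2485 + 2334801/(344 + 2*34) = -4425322*√497/2485 + 2334801/(344 + 68) = -4425322*√497/2485 + 2334801/412 = 2334801/412 - 4425322*√497/2485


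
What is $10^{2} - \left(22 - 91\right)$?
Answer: $169$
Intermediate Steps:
$10^{2} - \left(22 - 91\right) = 100 - -69 = 100 + 69 = 169$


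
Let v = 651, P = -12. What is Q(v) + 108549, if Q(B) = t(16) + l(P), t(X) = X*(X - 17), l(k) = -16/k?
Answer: 325603/3 ≈ 1.0853e+5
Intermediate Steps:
t(X) = X*(-17 + X)
Q(B) = -44/3 (Q(B) = 16*(-17 + 16) - 16/(-12) = 16*(-1) - 16*(-1/12) = -16 + 4/3 = -44/3)
Q(v) + 108549 = -44/3 + 108549 = 325603/3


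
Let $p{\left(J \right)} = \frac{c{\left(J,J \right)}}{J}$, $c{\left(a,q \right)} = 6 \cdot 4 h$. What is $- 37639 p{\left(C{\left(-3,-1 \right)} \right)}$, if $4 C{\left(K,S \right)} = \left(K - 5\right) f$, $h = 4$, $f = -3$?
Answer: $-602224$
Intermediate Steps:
$C{\left(K,S \right)} = \frac{15}{4} - \frac{3 K}{4}$ ($C{\left(K,S \right)} = \frac{\left(K - 5\right) \left(-3\right)}{4} = \frac{\left(-5 + K\right) \left(-3\right)}{4} = \frac{15 - 3 K}{4} = \frac{15}{4} - \frac{3 K}{4}$)
$c{\left(a,q \right)} = 96$ ($c{\left(a,q \right)} = 6 \cdot 4 \cdot 4 = 24 \cdot 4 = 96$)
$p{\left(J \right)} = \frac{96}{J}$
$- 37639 p{\left(C{\left(-3,-1 \right)} \right)} = - 37639 \frac{96}{\frac{15}{4} - - \frac{9}{4}} = - 37639 \frac{96}{\frac{15}{4} + \frac{9}{4}} = - 37639 \cdot \frac{96}{6} = - 37639 \cdot 96 \cdot \frac{1}{6} = \left(-37639\right) 16 = -602224$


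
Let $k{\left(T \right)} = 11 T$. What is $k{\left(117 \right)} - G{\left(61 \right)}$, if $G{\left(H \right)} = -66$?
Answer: $1353$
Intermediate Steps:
$k{\left(117 \right)} - G{\left(61 \right)} = 11 \cdot 117 - -66 = 1287 + 66 = 1353$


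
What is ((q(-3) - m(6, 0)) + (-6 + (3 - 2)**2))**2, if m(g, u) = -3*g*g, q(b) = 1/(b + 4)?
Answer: 10816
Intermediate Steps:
q(b) = 1/(4 + b)
m(g, u) = -3*g**2
((q(-3) - m(6, 0)) + (-6 + (3 - 2)**2))**2 = ((1/(4 - 3) - (-3)*6**2) + (-6 + (3 - 2)**2))**2 = ((1/1 - (-3)*36) + (-6 + 1**2))**2 = ((1 - 1*(-108)) + (-6 + 1))**2 = ((1 + 108) - 5)**2 = (109 - 5)**2 = 104**2 = 10816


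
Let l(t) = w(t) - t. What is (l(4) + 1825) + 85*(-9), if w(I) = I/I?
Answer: 1057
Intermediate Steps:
w(I) = 1
l(t) = 1 - t
(l(4) + 1825) + 85*(-9) = ((1 - 1*4) + 1825) + 85*(-9) = ((1 - 4) + 1825) - 765 = (-3 + 1825) - 765 = 1822 - 765 = 1057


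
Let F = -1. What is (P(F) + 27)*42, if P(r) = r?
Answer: 1092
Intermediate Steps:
(P(F) + 27)*42 = (-1 + 27)*42 = 26*42 = 1092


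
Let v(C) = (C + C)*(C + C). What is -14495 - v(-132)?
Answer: -84191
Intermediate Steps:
v(C) = 4*C**2 (v(C) = (2*C)*(2*C) = 4*C**2)
-14495 - v(-132) = -14495 - 4*(-132)**2 = -14495 - 4*17424 = -14495 - 1*69696 = -14495 - 69696 = -84191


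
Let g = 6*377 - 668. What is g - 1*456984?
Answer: -455390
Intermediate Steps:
g = 1594 (g = 2262 - 668 = 1594)
g - 1*456984 = 1594 - 1*456984 = 1594 - 456984 = -455390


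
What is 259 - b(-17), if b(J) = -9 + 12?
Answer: 256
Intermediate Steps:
b(J) = 3
259 - b(-17) = 259 - 1*3 = 259 - 3 = 256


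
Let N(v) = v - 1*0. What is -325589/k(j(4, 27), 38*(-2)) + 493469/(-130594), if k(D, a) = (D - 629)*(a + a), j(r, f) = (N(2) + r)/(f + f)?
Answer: -403610489437/56176315040 ≈ -7.1847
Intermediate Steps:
N(v) = v (N(v) = v + 0 = v)
j(r, f) = (2 + r)/(2*f) (j(r, f) = (2 + r)/(f + f) = (2 + r)/((2*f)) = (2 + r)*(1/(2*f)) = (2 + r)/(2*f))
k(D, a) = 2*a*(-629 + D) (k(D, a) = (-629 + D)*(2*a) = 2*a*(-629 + D))
-325589/k(j(4, 27), 38*(-2)) + 493469/(-130594) = -325589*(-1/(152*(-629 + (½)*(2 + 4)/27))) + 493469/(-130594) = -325589*(-1/(152*(-629 + (½)*(1/27)*6))) + 493469*(-1/130594) = -325589*(-1/(152*(-629 + ⅑))) - 493469/130594 = -325589/(2*(-76)*(-5660/9)) - 493469/130594 = -325589/860320/9 - 493469/130594 = -325589*9/860320 - 493469/130594 = -2930301/860320 - 493469/130594 = -403610489437/56176315040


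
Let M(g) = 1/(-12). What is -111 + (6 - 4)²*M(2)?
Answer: -334/3 ≈ -111.33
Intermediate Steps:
M(g) = -1/12
-111 + (6 - 4)²*M(2) = -111 + (6 - 4)²*(-1/12) = -111 + 2²*(-1/12) = -111 + 4*(-1/12) = -111 - ⅓ = -334/3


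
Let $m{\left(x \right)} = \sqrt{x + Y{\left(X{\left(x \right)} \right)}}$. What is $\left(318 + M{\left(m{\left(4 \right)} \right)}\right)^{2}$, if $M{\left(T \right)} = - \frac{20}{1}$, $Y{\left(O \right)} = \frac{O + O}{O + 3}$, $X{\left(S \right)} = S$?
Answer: $88804$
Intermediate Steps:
$Y{\left(O \right)} = \frac{2 O}{3 + O}$
$m{\left(x \right)} = \sqrt{x + \frac{2 x}{3 + x}}$
$M{\left(T \right)} = -20$ ($M{\left(T \right)} = \left(-20\right) 1 = -20$)
$\left(318 + M{\left(m{\left(4 \right)} \right)}\right)^{2} = \left(318 - 20\right)^{2} = 298^{2} = 88804$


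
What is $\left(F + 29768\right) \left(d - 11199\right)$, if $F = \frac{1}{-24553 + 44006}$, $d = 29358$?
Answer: $\frac{10515457517895}{19453} \approx 5.4056 \cdot 10^{8}$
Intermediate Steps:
$F = \frac{1}{19453} \approx 5.1406 \cdot 10^{-5}$
$\left(F + 29768\right) \left(d - 11199\right) = \left(\frac{1}{19453} + 29768\right) \left(29358 - 11199\right) = \frac{579076905}{19453} \cdot 18159 = \frac{10515457517895}{19453}$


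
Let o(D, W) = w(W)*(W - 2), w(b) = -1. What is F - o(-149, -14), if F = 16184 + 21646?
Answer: 37814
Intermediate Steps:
F = 37830
o(D, W) = 2 - W (o(D, W) = -(W - 2) = -(-2 + W) = 2 - W)
F - o(-149, -14) = 37830 - (2 - 1*(-14)) = 37830 - (2 + 14) = 37830 - 1*16 = 37830 - 16 = 37814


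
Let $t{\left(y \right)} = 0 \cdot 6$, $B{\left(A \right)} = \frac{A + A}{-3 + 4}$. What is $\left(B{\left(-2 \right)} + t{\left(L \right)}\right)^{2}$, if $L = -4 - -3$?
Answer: $16$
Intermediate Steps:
$B{\left(A \right)} = 2 A$ ($B{\left(A \right)} = \frac{2 A}{1} = 2 A 1 = 2 A$)
$L = -1$ ($L = -4 + 3 = -1$)
$t{\left(y \right)} = 0$
$\left(B{\left(-2 \right)} + t{\left(L \right)}\right)^{2} = \left(2 \left(-2\right) + 0\right)^{2} = \left(-4 + 0\right)^{2} = \left(-4\right)^{2} = 16$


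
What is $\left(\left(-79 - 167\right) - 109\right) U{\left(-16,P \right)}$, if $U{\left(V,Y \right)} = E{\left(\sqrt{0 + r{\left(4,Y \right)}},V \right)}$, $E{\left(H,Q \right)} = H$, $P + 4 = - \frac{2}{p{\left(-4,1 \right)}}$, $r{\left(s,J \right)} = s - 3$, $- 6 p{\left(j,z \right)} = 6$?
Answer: $-355$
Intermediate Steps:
$p{\left(j,z \right)} = -1$ ($p{\left(j,z \right)} = \left(- \frac{1}{6}\right) 6 = -1$)
$r{\left(s,J \right)} = -3 + s$
$P = -2$ ($P = -4 - \frac{2}{-1} = -4 - -2 = -4 + 2 = -2$)
$U{\left(V,Y \right)} = 1$ ($U{\left(V,Y \right)} = \sqrt{0 + \left(-3 + 4\right)} = \sqrt{0 + 1} = \sqrt{1} = 1$)
$\left(\left(-79 - 167\right) - 109\right) U{\left(-16,P \right)} = \left(\left(-79 - 167\right) - 109\right) 1 = \left(-246 - 109\right) 1 = \left(-355\right) 1 = -355$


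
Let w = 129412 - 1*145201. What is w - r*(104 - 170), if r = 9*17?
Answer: -5691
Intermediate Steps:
r = 153
w = -15789 (w = 129412 - 145201 = -15789)
w - r*(104 - 170) = -15789 - 153*(104 - 170) = -15789 - 153*(-66) = -15789 - 1*(-10098) = -15789 + 10098 = -5691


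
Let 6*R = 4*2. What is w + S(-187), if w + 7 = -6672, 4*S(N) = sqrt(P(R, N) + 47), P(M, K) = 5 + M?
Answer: -6679 + sqrt(30)/3 ≈ -6677.2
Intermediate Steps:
R = 4/3 (R = (4*2)/6 = (1/6)*8 = 4/3 ≈ 1.3333)
S(N) = sqrt(30)/3 (S(N) = sqrt((5 + 4/3) + 47)/4 = sqrt(19/3 + 47)/4 = sqrt(160/3)/4 = (4*sqrt(30)/3)/4 = sqrt(30)/3)
w = -6679 (w = -7 - 6672 = -6679)
w + S(-187) = -6679 + sqrt(30)/3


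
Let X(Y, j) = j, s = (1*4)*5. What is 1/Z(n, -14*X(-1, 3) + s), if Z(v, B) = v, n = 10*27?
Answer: 1/270 ≈ 0.0037037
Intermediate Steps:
s = 20 (s = 4*5 = 20)
n = 270
1/Z(n, -14*X(-1, 3) + s) = 1/270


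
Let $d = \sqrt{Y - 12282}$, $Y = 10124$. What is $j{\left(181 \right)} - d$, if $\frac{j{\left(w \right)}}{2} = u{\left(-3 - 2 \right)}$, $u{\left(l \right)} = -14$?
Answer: $-28 - i \sqrt{2158} \approx -28.0 - 46.454 i$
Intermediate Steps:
$j{\left(w \right)} = -28$ ($j{\left(w \right)} = 2 \left(-14\right) = -28$)
$d = i \sqrt{2158}$ ($d = \sqrt{10124 - 12282} = \sqrt{-2158} = i \sqrt{2158} \approx 46.454 i$)
$j{\left(181 \right)} - d = -28 - i \sqrt{2158}$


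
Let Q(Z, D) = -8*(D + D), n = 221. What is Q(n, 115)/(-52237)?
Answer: 1840/52237 ≈ 0.035224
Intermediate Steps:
Q(Z, D) = -16*D
Q(n, 115)/(-52237) = -16*115/(-52237) = -1840*(-1/52237) = 1840/52237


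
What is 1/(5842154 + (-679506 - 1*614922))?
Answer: 1/4547726 ≈ 2.1989e-7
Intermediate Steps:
1/(5842154 + (-679506 - 1*614922)) = 1/(5842154 + (-679506 - 614922)) = 1/(5842154 - 1294428) = 1/4547726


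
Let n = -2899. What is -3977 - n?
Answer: -1078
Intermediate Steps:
-3977 - n = -3977 - 1*(-2899) = -3977 + 2899 = -1078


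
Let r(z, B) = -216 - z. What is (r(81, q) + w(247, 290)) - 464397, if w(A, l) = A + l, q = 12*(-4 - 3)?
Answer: -464157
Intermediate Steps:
q = -84 (q = 12*(-7) = -84)
(r(81, q) + w(247, 290)) - 464397 = ((-216 - 1*81) + (247 + 290)) - 464397 = ((-216 - 81) + 537) - 464397 = (-297 + 537) - 464397 = 240 - 464397 = -464157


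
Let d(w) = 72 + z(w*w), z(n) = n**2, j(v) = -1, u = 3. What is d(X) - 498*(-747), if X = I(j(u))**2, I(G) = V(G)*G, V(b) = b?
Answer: 372079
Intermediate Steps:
I(G) = G**2 (I(G) = G*G = G**2)
X = 1 (X = ((-1)**2)**2 = 1**2 = 1)
d(w) = 72 + w**4 (d(w) = 72 + (w*w)**2 = 72 + (w**2)**2 = 72 + w**4)
d(X) - 498*(-747) = (72 + 1**4) - 498*(-747) = (72 + 1) - 1*(-372006) = 73 + 372006 = 372079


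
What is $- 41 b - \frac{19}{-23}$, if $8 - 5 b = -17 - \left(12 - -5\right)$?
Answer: $- \frac{39511}{115} \approx -343.57$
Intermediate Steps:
$b = \frac{42}{5}$ ($b = \frac{8}{5} - \frac{-17 - \left(12 - -5\right)}{5} = \frac{8}{5} - \frac{-17 - \left(12 + 5\right)}{5} = \frac{8}{5} - \frac{-17 - 17}{5} = \frac{8}{5} - - \frac{34}{5} = \frac{8}{5} + \frac{34}{5} = \frac{42}{5} \approx 8.4$)
$- 41 b - \frac{19}{-23} = \left(-41\right) \frac{42}{5} - \frac{19}{-23} = - \frac{1722}{5} - - \frac{19}{23} = - \frac{1722}{5} + \frac{19}{23} = - \frac{39511}{115}$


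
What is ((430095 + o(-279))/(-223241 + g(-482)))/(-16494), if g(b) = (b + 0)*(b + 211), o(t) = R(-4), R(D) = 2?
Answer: 430097/1527657786 ≈ 0.00028154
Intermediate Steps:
o(t) = 2
g(b) = b*(211 + b)
((430095 + o(-279))/(-223241 + g(-482)))/(-16494) = ((430095 + 2)/(-223241 - 482*(211 - 482)))/(-16494) = (430097/(-223241 - 482*(-271)))*(-1/16494) = (430097/(-223241 + 130622))*(-1/16494) = (430097/(-92619))*(-1/16494) = (430097*(-1/92619))*(-1/16494) = -430097/92619*(-1/16494) = 430097/1527657786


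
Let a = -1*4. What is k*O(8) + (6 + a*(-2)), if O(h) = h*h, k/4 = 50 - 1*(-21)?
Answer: 18190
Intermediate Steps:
a = -4
k = 284 (k = 4*(50 - 1*(-21)) = 4*(50 + 21) = 4*71 = 284)
O(h) = h²
k*O(8) + (6 + a*(-2)) = 284*8² + (6 - 4*(-2)) = 284*64 + (6 + 8) = 18176 + 14 = 18190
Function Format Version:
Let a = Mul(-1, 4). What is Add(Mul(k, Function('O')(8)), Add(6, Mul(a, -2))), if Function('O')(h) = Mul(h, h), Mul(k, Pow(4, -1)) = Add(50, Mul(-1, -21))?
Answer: 18190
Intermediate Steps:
a = -4
k = 284 (k = Mul(4, Add(50, Mul(-1, -21))) = Mul(4, Add(50, 21)) = Mul(4, 71) = 284)
Function('O')(h) = Pow(h, 2)
Add(Mul(k, Function('O')(8)), Add(6, Mul(a, -2))) = Add(Mul(284, Pow(8, 2)), Add(6, Mul(-4, -2))) = Add(Mul(284, 64), Add(6, 8)) = Add(18176, 14) = 18190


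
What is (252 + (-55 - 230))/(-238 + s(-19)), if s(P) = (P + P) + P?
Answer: 33/295 ≈ 0.11186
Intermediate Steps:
s(P) = 3*P (s(P) = 2*P + P = 3*P)
(252 + (-55 - 230))/(-238 + s(-19)) = (252 + (-55 - 230))/(-238 + 3*(-19)) = (252 - 285)/(-238 - 57) = -33/(-295) = -33*(-1/295) = 33/295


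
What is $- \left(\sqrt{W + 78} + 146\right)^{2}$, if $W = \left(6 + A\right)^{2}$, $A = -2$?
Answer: $- \left(146 + \sqrt{94}\right)^{2} \approx -24241.0$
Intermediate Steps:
$W = 16$ ($W = \left(6 - 2\right)^{2} = 4^{2} = 16$)
$- \left(\sqrt{W + 78} + 146\right)^{2} = - \left(\sqrt{16 + 78} + 146\right)^{2} = - \left(\sqrt{94} + 146\right)^{2} = - \left(146 + \sqrt{94}\right)^{2}$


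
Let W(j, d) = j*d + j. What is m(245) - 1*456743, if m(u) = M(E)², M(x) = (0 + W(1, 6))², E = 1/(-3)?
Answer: -454342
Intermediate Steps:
E = -⅓ ≈ -0.33333
W(j, d) = j + d*j (W(j, d) = d*j + j = j + d*j)
M(x) = 49 (M(x) = (0 + 1*(1 + 6))² = (0 + 1*7)² = (0 + 7)² = 7² = 49)
m(u) = 2401 (m(u) = 49² = 2401)
m(245) - 1*456743 = 2401 - 1*456743 = 2401 - 456743 = -454342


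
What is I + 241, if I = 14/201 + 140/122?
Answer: 2969825/12261 ≈ 242.22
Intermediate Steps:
I = 14924/12261 (I = 14*(1/201) + 140*(1/122) = 14/201 + 70/61 = 14924/12261 ≈ 1.2172)
I + 241 = 14924/12261 + 241 = 2969825/12261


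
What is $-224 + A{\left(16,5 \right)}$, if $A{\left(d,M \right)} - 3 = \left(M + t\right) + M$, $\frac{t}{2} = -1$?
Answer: $-213$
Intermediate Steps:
$t = -2$ ($t = 2 \left(-1\right) = -2$)
$A{\left(d,M \right)} = 1 + 2 M$ ($A{\left(d,M \right)} = 3 + \left(\left(M - 2\right) + M\right) = 3 + \left(\left(-2 + M\right) + M\right) = 3 + \left(-2 + 2 M\right) = 1 + 2 M$)
$-224 + A{\left(16,5 \right)} = -224 + \left(1 + 2 \cdot 5\right) = -224 + \left(1 + 10\right) = -224 + 11 = -213$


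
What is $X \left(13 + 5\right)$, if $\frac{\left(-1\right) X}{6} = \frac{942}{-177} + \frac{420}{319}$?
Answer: $\frac{8141688}{18821} \approx 432.59$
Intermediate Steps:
$X = \frac{452316}{18821}$ ($X = - 6 \left(\frac{942}{-177} + \frac{420}{319}\right) = - 6 \left(942 \left(- \frac{1}{177}\right) + 420 \cdot \frac{1}{319}\right) = - 6 \left(- \frac{314}{59} + \frac{420}{319}\right) = \left(-6\right) \left(- \frac{75386}{18821}\right) = \frac{452316}{18821} \approx 24.033$)
$X \left(13 + 5\right) = \frac{452316 \left(13 + 5\right)}{18821} = \frac{452316}{18821} \cdot 18 = \frac{8141688}{18821}$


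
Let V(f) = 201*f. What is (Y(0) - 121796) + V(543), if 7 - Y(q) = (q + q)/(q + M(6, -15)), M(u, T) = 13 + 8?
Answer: -12646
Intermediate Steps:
M(u, T) = 21
Y(q) = 7 - 2*q/(21 + q) (Y(q) = 7 - (q + q)/(q + 21) = 7 - 2*q/(21 + q))
(Y(0) - 121796) + V(543) = ((147 + 5*0)/(21 + 0) - 121796) + 201*543 = ((147 + 0)/21 - 121796) + 109143 = ((1/21)*147 - 121796) + 109143 = (7 - 121796) + 109143 = -121789 + 109143 = -12646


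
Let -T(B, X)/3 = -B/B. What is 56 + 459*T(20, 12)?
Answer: 1433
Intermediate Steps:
T(B, X) = 3 (T(B, X) = -(-3)*B/B = -(-3) = -3*(-1) = 3)
56 + 459*T(20, 12) = 56 + 459*3 = 56 + 1377 = 1433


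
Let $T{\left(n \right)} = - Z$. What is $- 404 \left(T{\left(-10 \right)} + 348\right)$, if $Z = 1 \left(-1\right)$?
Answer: $-140996$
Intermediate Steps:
$Z = -1$
$T{\left(n \right)} = 1$ ($T{\left(n \right)} = \left(-1\right) \left(-1\right) = 1$)
$- 404 \left(T{\left(-10 \right)} + 348\right) = - 404 \left(1 + 348\right) = \left(-404\right) 349 = -140996$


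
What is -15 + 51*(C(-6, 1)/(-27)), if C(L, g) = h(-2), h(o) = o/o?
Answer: -152/9 ≈ -16.889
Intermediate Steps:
h(o) = 1
C(L, g) = 1
-15 + 51*(C(-6, 1)/(-27)) = -15 + 51*(1/(-27)) = -15 + 51*(1*(-1/27)) = -15 + 51*(-1/27) = -15 - 17/9 = -152/9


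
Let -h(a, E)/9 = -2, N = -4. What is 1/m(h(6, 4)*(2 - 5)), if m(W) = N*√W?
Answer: I*√6/72 ≈ 0.034021*I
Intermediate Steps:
h(a, E) = 18 (h(a, E) = -9*(-2) = 18)
m(W) = -4*√W
1/m(h(6, 4)*(2 - 5)) = 1/(-4*3*√2*√(2 - 5)) = 1/(-4*3*I*√6) = 1/(-12*I*√6) = I*√6/72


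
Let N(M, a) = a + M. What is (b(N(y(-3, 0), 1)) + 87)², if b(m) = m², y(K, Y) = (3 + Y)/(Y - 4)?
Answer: 1940449/256 ≈ 7579.9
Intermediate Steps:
y(K, Y) = (3 + Y)/(-4 + Y)
N(M, a) = M + a
(b(N(y(-3, 0), 1)) + 87)² = (((3 + 0)/(-4 + 0) + 1)² + 87)² = ((3/(-4) + 1)² + 87)² = ((-¼*3 + 1)² + 87)² = ((-¾ + 1)² + 87)² = ((¼)² + 87)² = (1/16 + 87)² = (1393/16)² = 1940449/256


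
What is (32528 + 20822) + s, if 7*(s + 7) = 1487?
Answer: 374888/7 ≈ 53555.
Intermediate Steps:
s = 1438/7 (s = -7 + (1/7)*1487 = -7 + 1487/7 = 1438/7 ≈ 205.43)
(32528 + 20822) + s = (32528 + 20822) + 1438/7 = 53350 + 1438/7 = 374888/7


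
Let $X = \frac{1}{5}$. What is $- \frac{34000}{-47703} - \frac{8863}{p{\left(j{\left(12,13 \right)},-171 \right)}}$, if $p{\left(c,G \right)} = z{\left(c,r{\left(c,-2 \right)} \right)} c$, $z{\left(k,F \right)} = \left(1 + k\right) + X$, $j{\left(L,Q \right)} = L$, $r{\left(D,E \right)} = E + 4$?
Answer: $- \frac{695676815}{12593592} \approx -55.241$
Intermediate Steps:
$r{\left(D,E \right)} = 4 + E$
$X = \frac{1}{5} \approx 0.2$
$z{\left(k,F \right)} = \frac{6}{5} + k$ ($z{\left(k,F \right)} = \left(1 + k\right) + \frac{1}{5} = \frac{6}{5} + k$)
$p{\left(c,G \right)} = c \left(\frac{6}{5} + c\right)$ ($p{\left(c,G \right)} = \left(\frac{6}{5} + c\right) c = c \left(\frac{6}{5} + c\right)$)
$- \frac{34000}{-47703} - \frac{8863}{p{\left(j{\left(12,13 \right)},-171 \right)}} = - \frac{34000}{-47703} - \frac{8863}{\frac{1}{5} \cdot 12 \left(6 + 5 \cdot 12\right)} = \left(-34000\right) \left(- \frac{1}{47703}\right) - \frac{8863}{\frac{1}{5} \cdot 12 \left(6 + 60\right)} = \frac{34000}{47703} - \frac{8863}{\frac{1}{5} \cdot 12 \cdot 66} = \frac{34000}{47703} - \frac{8863}{\frac{792}{5}} = \frac{34000}{47703} - \frac{44315}{792} = - \frac{695676815}{12593592}$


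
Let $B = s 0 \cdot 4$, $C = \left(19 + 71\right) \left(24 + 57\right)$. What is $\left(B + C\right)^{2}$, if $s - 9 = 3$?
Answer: $53144100$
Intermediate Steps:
$s = 12$ ($s = 9 + 3 = 12$)
$C = 7290$ ($C = 90 \cdot 81 = 7290$)
$B = 0$ ($B = 12 \cdot 0 \cdot 4 = 0 \cdot 4 = 0$)
$\left(B + C\right)^{2} = \left(0 + 7290\right)^{2} = 7290^{2} = 53144100$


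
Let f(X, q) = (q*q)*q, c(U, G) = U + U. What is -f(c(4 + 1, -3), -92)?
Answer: 778688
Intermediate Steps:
c(U, G) = 2*U
f(X, q) = q³ (f(X, q) = q²*q = q³)
-f(c(4 + 1, -3), -92) = -1*(-92)³ = -1*(-778688) = 778688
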